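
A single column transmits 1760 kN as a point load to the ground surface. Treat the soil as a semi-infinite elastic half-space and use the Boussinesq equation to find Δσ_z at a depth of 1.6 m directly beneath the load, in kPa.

Δσ_z ≈ 328 kPa

Boussinesq vertical stress below a point load on an elastic half-space:
Δσ_z = 3P/(2πz²) · [1 + (r/z)²]^(−5/2)
r/z = 0/1.6 = 0; [1+(r/z)²]^(−5/2) = 1.
Δσ_z = 3×1760/(2π×1.6²) × 1 = 328.26 × 1 = 328.3 kPa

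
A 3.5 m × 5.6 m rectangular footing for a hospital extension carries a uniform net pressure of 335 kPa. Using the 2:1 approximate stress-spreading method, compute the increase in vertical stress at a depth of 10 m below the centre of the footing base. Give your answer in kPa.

By the 2:1 method the load spreads at 1 horizontal : 2 vertical, so at depth z the loaded area has grown by z in each plan dimension:
Δσ = qBL/((B+z)(L+z)) = 335×3.5×5.6/((3.5+10)(5.6+10)) = 31.178 kPa

Δσ_z ≈ 31.2 kPa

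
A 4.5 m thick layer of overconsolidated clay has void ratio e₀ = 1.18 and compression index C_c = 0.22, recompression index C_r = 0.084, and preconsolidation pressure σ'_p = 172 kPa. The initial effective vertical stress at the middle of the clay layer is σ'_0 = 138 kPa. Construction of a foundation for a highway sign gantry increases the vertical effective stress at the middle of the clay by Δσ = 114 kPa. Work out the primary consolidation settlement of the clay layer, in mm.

S_c ≈ 91.9 mm

Final effective stress: σ'_f = 138 + 114 = 252 kPa.
σ'_f = 252 > σ'_p = 172 kPa, so the stress path crosses the preconsolidation pressure — recompression up to σ'_p, then virgin compression beyond:
S_c = H/(1+e₀)·[C_r·log₁₀(σ'_p/σ'_0) + C_c·log₁₀(σ'_f/σ'_p)]
    = 4.5/2.18 × [0.084×log₁₀(172/138) + 0.22×log₁₀(252/172)]
    = 2.0642 × [0.0080345 + 0.036492] = 0.09191 m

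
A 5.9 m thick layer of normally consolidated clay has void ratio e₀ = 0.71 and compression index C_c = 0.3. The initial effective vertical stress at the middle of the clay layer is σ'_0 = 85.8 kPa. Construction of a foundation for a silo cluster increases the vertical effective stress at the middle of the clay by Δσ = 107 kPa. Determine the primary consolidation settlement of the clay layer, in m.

Final effective stress: σ'_f = σ'_0 + Δσ = 85.8 + 107 = 192.8 kPa.
Normally consolidated clay, so the full stress increment lies on the virgin compression line:
S_c = C_c·H/(1+e₀)·log₁₀(σ'_f/σ'_0) = 0.3×5.9/(1+0.71)×log₁₀(192.8/85.8)
    = 1.0351 × 0.35162 = 0.364 m

S_c ≈ 0.364 m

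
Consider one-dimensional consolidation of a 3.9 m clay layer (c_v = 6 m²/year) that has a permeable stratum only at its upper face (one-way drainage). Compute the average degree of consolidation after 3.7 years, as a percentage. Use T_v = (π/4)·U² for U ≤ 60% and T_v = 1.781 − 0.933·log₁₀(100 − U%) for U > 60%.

Drainage path length: H_d = H = 3.9 m (single drainage).
T_v = c_v·t/H_d² = 6×3.7/3.9² = 1.4596.
T_v = 1.4596 corresponds to the U > 60% branch:
U = 1 − 10^((1.781 − T_v)/0.933)/100 = 0.9779

U ≈ 97.8 %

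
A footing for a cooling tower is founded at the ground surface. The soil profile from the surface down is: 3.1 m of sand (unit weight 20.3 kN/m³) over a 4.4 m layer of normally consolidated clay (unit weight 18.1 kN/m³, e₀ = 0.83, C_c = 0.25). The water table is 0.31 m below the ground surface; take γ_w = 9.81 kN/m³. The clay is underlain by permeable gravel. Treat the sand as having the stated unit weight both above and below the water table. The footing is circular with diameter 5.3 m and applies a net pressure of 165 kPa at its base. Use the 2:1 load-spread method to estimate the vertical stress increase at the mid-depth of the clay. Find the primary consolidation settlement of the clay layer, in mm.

Mid-depth of clay below the ground surface: z = 3.1 + 4.4/2 = 5.3 m.
Total vertical stress at mid-clay: σ_v = 20.3×3.1 + 18.1×2.2 = 102.75 kPa.
Pore pressure: u = 9.81×(5.3 − 0.31) = 48.952 kPa.
Initial effective stress: σ'_0 = σ_v − u = 102.75 − 48.952 = 53.798 kPa.
Stress increase at mid-clay by the 2:1 spreading method:
Δσ ≈ qD²/(D+z)² = 165×5.3²/(5.3+5.3)² = 41.25 kPa
Final effective stress: σ'_f = σ'_0 + Δσ = 53.798 + 41.25 = 95.048 kPa.
Normally consolidated clay, so the full stress increment lies on the virgin compression line:
S_c = C_c·H/(1+e₀)·log₁₀(σ'_f/σ'_0) = 0.25×4.4/(1+0.83)×log₁₀(95.048/53.798)
    = 0.60109 × 0.24718 = 0.1486 m

S_c ≈ 149 mm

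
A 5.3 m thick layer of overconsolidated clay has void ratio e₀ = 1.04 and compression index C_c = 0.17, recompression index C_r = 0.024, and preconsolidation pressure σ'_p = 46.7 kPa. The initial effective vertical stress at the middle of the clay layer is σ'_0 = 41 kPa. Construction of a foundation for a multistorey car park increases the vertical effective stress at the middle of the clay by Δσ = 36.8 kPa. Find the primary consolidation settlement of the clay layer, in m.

S_c ≈ 0.101 m

Final effective stress: σ'_f = 41 + 36.8 = 77.8 kPa.
σ'_f = 77.8 > σ'_p = 46.7 kPa, so the stress path crosses the preconsolidation pressure — recompression up to σ'_p, then virgin compression beyond:
S_c = H/(1+e₀)·[C_r·log₁₀(σ'_p/σ'_0) + C_c·log₁₀(σ'_f/σ'_p)]
    = 5.3/2.04 × [0.024×log₁₀(46.7/41) + 0.17×log₁₀(77.8/46.7)]
    = 2.598 × [0.0013568 + 0.037683] = 0.1014 m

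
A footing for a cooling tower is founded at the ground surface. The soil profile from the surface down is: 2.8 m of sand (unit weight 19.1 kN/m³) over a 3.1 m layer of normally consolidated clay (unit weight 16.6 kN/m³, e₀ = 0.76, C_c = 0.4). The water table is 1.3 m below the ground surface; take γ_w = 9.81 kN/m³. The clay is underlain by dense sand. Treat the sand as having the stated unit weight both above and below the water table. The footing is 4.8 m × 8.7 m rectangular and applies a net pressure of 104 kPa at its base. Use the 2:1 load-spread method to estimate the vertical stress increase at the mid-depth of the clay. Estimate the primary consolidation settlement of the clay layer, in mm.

Mid-depth of clay below the ground surface: z = 2.8 + 3.1/2 = 4.35 m.
Total vertical stress at mid-clay: σ_v = 19.1×2.8 + 16.6×1.55 = 79.21 kPa.
Pore pressure: u = 9.81×(4.35 − 1.3) = 29.921 kPa.
Initial effective stress: σ'_0 = σ_v − u = 79.21 − 29.921 = 49.289 kPa.
Stress increase at mid-clay by the 2:1 spreading method:
Δσ = qBL/((B+z)(L+z)) = 104×4.8×8.7/((4.8+4.35)(8.7+4.35)) = 36.372 kPa
Final effective stress: σ'_f = σ'_0 + Δσ = 49.289 + 36.372 = 85.661 kPa.
Normally consolidated clay, so the full stress increment lies on the virgin compression line:
S_c = C_c·H/(1+e₀)·log₁₀(σ'_f/σ'_0) = 0.4×3.1/(1+0.76)×log₁₀(85.661/49.289)
    = 0.70455 × 0.24003 = 0.1691 m

S_c ≈ 169 mm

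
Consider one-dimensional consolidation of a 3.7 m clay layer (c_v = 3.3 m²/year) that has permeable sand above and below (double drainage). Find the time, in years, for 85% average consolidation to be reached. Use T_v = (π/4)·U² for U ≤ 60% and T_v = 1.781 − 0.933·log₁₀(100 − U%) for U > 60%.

Drainage path length: H_d = H/2 = 1.85 m (double drainage).
U > 60%: T_v = 1.781 − 0.933·log₁₀(100 − 85) = 0.68371.
t = T_v·H_d²/c_v = 0.68371×1.85²/3.3 = 0.7091 years.

t ≈ 0.709 years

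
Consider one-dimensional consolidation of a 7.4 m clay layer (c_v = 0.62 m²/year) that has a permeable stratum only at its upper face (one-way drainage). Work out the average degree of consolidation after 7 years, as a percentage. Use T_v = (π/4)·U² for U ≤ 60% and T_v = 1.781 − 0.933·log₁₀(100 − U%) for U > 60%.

U ≈ 31.8 %

Drainage path length: H_d = H = 7.4 m (single drainage).
T_v = c_v·t/H_d² = 0.62×7/7.4² = 0.079255.
T_v = 0.079255 corresponds to the U ≤ 60% branch:
U = √(4T_v/π) = 0.3177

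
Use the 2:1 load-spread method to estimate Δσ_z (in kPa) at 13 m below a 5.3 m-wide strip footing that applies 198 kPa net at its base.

Δσ_z ≈ 57.3 kPa

By the 2:1 method the load spreads at 1 horizontal : 2 vertical, so at depth z the loaded area has grown by z in each plan dimension:
Δσ = qB/(B+z) = 198×5.3/(5.3+13) = 57.344 kPa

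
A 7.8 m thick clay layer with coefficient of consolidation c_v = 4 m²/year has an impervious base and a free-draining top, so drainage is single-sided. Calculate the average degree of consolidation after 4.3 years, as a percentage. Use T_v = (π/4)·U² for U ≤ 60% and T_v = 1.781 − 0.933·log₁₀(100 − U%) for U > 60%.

U ≈ 60 %

Drainage path length: H_d = H = 7.8 m (single drainage).
T_v = c_v·t/H_d² = 4×4.3/7.8² = 0.28271.
T_v = 0.28271 corresponds to the U ≤ 60% branch:
U = √(4T_v/π) = 0.6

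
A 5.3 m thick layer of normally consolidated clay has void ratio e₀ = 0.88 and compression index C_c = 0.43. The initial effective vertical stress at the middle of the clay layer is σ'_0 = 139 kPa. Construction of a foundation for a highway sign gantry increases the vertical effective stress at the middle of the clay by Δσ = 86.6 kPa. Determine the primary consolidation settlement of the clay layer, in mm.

S_c ≈ 255 mm

Final effective stress: σ'_f = σ'_0 + Δσ = 139 + 86.6 = 225.6 kPa.
Normally consolidated clay, so the full stress increment lies on the virgin compression line:
S_c = C_c·H/(1+e₀)·log₁₀(σ'_f/σ'_0) = 0.43×5.3/(1+0.88)×log₁₀(225.6/139)
    = 1.2122 × 0.21032 = 0.2549 m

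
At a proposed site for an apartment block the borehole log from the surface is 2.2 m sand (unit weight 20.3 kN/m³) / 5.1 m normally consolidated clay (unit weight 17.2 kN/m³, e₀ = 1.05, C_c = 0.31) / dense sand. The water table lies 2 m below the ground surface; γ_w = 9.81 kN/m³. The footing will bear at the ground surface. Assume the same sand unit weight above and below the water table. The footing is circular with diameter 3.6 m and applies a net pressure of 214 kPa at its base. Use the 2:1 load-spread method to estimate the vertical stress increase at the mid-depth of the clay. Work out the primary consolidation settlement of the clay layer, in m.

S_c ≈ 0.167 m

Mid-depth of clay below the ground surface: z = 2.2 + 5.1/2 = 4.75 m.
Total vertical stress at mid-clay: σ_v = 20.3×2.2 + 17.2×2.55 = 88.52 kPa.
Pore pressure: u = 9.81×(4.75 − 2) = 26.978 kPa.
Initial effective stress: σ'_0 = σ_v − u = 88.52 − 26.978 = 61.542 kPa.
Stress increase at mid-clay by the 2:1 spreading method:
Δσ ≈ qD²/(D+z)² = 214×3.6²/(3.6+4.75)² = 39.778 kPa
Final effective stress: σ'_f = σ'_0 + Δσ = 61.542 + 39.778 = 101.32 kPa.
Normally consolidated clay, so the full stress increment lies on the virgin compression line:
S_c = C_c·H/(1+e₀)·log₁₀(σ'_f/σ'_0) = 0.31×5.1/(1+1.05)×log₁₀(101.32/61.542)
    = 0.77122 × 0.21652 = 0.167 m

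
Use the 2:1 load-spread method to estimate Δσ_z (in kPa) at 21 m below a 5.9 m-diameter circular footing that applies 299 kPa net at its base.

By the 2:1 method the load spreads at 1 horizontal : 2 vertical, so at depth z the loaded area has grown by z in each plan dimension:
Δσ ≈ qD²/(D+z)² = 299×5.9²/(5.9+21)² = 14.384 kPa

Δσ_z ≈ 14.4 kPa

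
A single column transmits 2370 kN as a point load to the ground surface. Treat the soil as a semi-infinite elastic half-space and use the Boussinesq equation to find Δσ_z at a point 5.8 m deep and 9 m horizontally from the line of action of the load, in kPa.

Boussinesq vertical stress below a point load on an elastic half-space:
Δσ_z = 3P/(2πz²) · [1 + (r/z)²]^(−5/2)
r/z = 9/5.8 = 1.5517; [1+(r/z)²]^(−5/2) = 0.046644.
Δσ_z = 3×2370/(2π×5.8²) × 0.046644 = 33.638 × 0.046644 = 1.569 kPa

Δσ_z ≈ 1.57 kPa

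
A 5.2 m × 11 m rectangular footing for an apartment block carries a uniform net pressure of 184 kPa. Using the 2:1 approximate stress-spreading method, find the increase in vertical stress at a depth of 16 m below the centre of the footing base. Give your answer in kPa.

Δσ_z ≈ 18.4 kPa

By the 2:1 method the load spreads at 1 horizontal : 2 vertical, so at depth z the loaded area has grown by z in each plan dimension:
Δσ = qBL/((B+z)(L+z)) = 184×5.2×11/((5.2+16)(11+16)) = 18.387 kPa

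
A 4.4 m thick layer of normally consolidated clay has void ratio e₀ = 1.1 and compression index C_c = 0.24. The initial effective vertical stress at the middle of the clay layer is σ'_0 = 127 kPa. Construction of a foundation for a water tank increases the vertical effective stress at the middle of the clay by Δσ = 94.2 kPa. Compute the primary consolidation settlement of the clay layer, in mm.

Final effective stress: σ'_f = σ'_0 + Δσ = 127 + 94.2 = 221.2 kPa.
Normally consolidated clay, so the full stress increment lies on the virgin compression line:
S_c = C_c·H/(1+e₀)·log₁₀(σ'_f/σ'_0) = 0.24×4.4/(1+1.1)×log₁₀(221.2/127)
    = 0.50286 × 0.24098 = 0.1212 m

S_c ≈ 121 mm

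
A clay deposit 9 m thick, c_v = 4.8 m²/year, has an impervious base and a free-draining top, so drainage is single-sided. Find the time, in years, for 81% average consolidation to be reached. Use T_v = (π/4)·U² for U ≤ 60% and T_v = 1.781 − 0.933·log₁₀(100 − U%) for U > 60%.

Drainage path length: H_d = H = 9 m (single drainage).
U > 60%: T_v = 1.781 − 0.933·log₁₀(100 − 81) = 0.58792.
t = T_v·H_d²/c_v = 0.58792×9²/4.8 = 9.921 years.

t ≈ 9.92 years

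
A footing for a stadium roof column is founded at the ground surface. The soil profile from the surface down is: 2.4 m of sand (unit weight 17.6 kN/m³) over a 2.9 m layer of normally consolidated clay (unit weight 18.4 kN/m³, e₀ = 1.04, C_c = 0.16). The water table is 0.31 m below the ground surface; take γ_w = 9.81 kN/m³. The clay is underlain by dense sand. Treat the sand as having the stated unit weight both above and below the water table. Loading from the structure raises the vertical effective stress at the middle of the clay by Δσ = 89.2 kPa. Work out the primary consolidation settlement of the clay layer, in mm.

S_c ≈ 127 mm

Mid-depth of clay below the ground surface: z = 2.4 + 2.9/2 = 3.85 m.
Total vertical stress at mid-clay: σ_v = 17.6×2.4 + 18.4×1.45 = 68.92 kPa.
Pore pressure: u = 9.81×(3.85 − 0.31) = 34.727 kPa.
Initial effective stress: σ'_0 = σ_v − u = 68.92 − 34.727 = 34.193 kPa.
Final effective stress: σ'_f = σ'_0 + Δσ = 34.193 + 89.2 = 123.39 kPa.
Normally consolidated clay, so the full stress increment lies on the virgin compression line:
S_c = C_c·H/(1+e₀)·log₁₀(σ'_f/σ'_0) = 0.16×2.9/(1+1.04)×log₁₀(123.39/34.193)
    = 0.22745 × 0.55734 = 0.1268 m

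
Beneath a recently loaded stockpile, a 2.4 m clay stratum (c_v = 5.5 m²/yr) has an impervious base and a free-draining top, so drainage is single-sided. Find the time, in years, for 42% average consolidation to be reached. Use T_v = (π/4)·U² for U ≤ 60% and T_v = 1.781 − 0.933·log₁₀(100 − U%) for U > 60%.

t ≈ 0.145 years

Drainage path length: H_d = H = 2.4 m (single drainage).
U ≤ 60%: T_v = (π/4)·U² = (π/4)×0.42² = 0.13854.
t = T_v·H_d²/c_v = 0.13854×2.4²/5.5 = 0.1451 years.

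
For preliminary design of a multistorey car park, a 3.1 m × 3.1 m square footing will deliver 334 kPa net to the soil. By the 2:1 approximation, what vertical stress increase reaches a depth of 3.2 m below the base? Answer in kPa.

By the 2:1 method the load spreads at 1 horizontal : 2 vertical, so at depth z the loaded area has grown by z in each plan dimension:
Δσ = qBL/((B+z)(L+z)) = 334×3.1×3.1/((3.1+3.2)(3.1+3.2)) = 80.87 kPa

Δσ_z ≈ 80.9 kPa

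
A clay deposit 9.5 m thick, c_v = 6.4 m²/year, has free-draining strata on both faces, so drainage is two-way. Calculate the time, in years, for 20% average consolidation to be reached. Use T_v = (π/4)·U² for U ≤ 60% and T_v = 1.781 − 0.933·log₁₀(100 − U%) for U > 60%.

Drainage path length: H_d = H/2 = 4.75 m (double drainage).
U ≤ 60%: T_v = (π/4)·U² = (π/4)×0.2² = 0.031416.
t = T_v·H_d²/c_v = 0.031416×4.75²/6.4 = 0.1108 years.

t ≈ 0.111 years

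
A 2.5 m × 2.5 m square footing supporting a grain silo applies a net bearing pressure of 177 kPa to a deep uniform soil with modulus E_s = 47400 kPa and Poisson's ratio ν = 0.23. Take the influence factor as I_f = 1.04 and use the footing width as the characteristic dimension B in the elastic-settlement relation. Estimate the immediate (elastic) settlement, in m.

Immediate (elastic) settlement: S_e = q·B·(1−ν²)/E_s · I_f.
S_e = 177 × 2.5 × (1 − 0.23²) / 47400 × 1.04
    = 177 × 2.5 × 0.9471 / 47400 × 1.04
    = 0.009195 m

S_e ≈ 0.0092 m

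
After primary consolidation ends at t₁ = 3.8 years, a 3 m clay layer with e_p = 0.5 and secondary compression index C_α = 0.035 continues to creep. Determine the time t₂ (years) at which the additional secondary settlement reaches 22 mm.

t₂ ≈ 7.84 years

S_s = C_α·H/(1+e_p)·log₁₀(t₂/t₁) ⇒ log₁₀(t₂/t₁) = S_s·(1+e_p)/(C_α·H).
log₁₀(t₂/t₁) = 0.022 × (1+0.5) / (0.035×3) = 0.3143
t₂ = t₁ × 10^0.3143 = 3.8 × 2.062 = 7.836 years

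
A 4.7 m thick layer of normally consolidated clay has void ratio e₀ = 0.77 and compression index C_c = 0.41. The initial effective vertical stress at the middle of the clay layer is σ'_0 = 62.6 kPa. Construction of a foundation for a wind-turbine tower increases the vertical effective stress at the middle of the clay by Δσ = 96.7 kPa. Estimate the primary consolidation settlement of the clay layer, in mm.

Final effective stress: σ'_f = σ'_0 + Δσ = 62.6 + 96.7 = 159.3 kPa.
Normally consolidated clay, so the full stress increment lies on the virgin compression line:
S_c = C_c·H/(1+e₀)·log₁₀(σ'_f/σ'_0) = 0.41×4.7/(1+0.77)×log₁₀(159.3/62.6)
    = 1.0887 × 0.40564 = 0.4416 m

S_c ≈ 442 mm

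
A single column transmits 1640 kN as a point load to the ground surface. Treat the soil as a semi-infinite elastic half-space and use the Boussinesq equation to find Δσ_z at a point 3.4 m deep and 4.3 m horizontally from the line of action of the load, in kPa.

Boussinesq vertical stress below a point load on an elastic half-space:
Δσ_z = 3P/(2πz²) · [1 + (r/z)²]^(−5/2)
r/z = 4.3/3.4 = 1.2647; [1+(r/z)²]^(−5/2) = 0.091787.
Δσ_z = 3×1640/(2π×3.4²) × 0.091787 = 67.737 × 0.091787 = 6.217 kPa

Δσ_z ≈ 6.22 kPa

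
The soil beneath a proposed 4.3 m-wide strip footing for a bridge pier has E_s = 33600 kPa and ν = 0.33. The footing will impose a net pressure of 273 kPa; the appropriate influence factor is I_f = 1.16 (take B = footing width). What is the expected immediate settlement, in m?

S_e ≈ 0.0361 m

Immediate (elastic) settlement: S_e = q·B·(1−ν²)/E_s · I_f.
S_e = 273 × 4.3 × (1 − 0.33²) / 33600 × 1.16
    = 273 × 4.3 × 0.8911 / 33600 × 1.16
    = 0.03611 m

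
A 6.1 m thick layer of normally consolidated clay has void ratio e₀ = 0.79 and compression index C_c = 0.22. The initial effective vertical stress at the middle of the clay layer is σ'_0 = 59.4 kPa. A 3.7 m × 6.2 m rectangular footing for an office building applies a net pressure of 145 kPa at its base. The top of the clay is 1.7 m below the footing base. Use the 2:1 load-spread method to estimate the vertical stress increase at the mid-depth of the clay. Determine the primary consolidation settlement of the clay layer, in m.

S_c ≈ 0.154 m

Mid-depth of clay below the footing base: z = 1.7 + 6.1/2 = 4.75 m.
Stress increase at mid-clay by the 2:1 spreading method:
Δσ = qBL/((B+z)(L+z)) = 145×3.7×6.2/((3.7+4.75)(6.2+4.75)) = 35.949 kPa
Final effective stress: σ'_f = σ'_0 + Δσ = 59.4 + 35.949 = 95.349 kPa.
Normally consolidated clay, so the full stress increment lies on the virgin compression line:
S_c = C_c·H/(1+e₀)·log₁₀(σ'_f/σ'_0) = 0.22×6.1/(1+0.79)×log₁₀(95.349/59.4)
    = 0.74972 × 0.20553 = 0.1541 m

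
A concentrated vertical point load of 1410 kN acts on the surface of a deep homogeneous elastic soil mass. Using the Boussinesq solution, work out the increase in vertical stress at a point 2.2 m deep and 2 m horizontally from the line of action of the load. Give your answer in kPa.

Boussinesq vertical stress below a point load on an elastic half-space:
Δσ_z = 3P/(2πz²) · [1 + (r/z)²]^(−5/2)
r/z = 2/2.2 = 0.90909; [1+(r/z)²]^(−5/2) = 0.22181.
Δσ_z = 3×1410/(2π×2.2²) × 0.22181 = 139.1 × 0.22181 = 30.85 kPa

Δσ_z ≈ 30.9 kPa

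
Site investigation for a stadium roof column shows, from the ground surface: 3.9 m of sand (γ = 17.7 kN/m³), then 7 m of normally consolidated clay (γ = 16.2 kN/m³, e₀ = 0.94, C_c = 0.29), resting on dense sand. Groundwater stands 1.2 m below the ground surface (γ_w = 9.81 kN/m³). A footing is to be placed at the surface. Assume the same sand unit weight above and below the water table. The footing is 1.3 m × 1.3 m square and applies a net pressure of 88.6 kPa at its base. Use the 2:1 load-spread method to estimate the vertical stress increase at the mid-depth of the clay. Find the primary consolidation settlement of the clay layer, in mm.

Mid-depth of clay below the ground surface: z = 3.9 + 7/2 = 7.4 m.
Total vertical stress at mid-clay: σ_v = 17.7×3.9 + 16.2×3.5 = 125.73 kPa.
Pore pressure: u = 9.81×(7.4 − 1.2) = 60.822 kPa.
Initial effective stress: σ'_0 = σ_v − u = 125.73 − 60.822 = 64.908 kPa.
Stress increase at mid-clay by the 2:1 spreading method:
Δσ = qBL/((B+z)(L+z)) = 88.6×1.3×1.3/((1.3+7.4)(1.3+7.4)) = 1.9783 kPa
Final effective stress: σ'_f = σ'_0 + Δσ = 64.908 + 1.9783 = 66.886 kPa.
Normally consolidated clay, so the full stress increment lies on the virgin compression line:
S_c = C_c·H/(1+e₀)·log₁₀(σ'_f/σ'_0) = 0.29×7/(1+0.94)×log₁₀(66.886/64.908)
    = 1.0464 × 0.013037 = 0.01364 m

S_c ≈ 13.6 mm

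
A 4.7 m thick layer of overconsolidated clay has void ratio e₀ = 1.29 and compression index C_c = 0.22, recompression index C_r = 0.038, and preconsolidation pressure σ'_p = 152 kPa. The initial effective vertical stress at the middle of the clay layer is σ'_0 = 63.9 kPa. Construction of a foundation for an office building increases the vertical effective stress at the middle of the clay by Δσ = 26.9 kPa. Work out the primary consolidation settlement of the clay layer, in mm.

Final effective stress: σ'_f = 63.9 + 26.9 = 90.8 kPa.
σ'_f = 90.8 ≤ σ'_p = 152 kPa, so the clay remains overconsolidated and only the recompression index applies:
S_c = C_r·H/(1+e₀)·log₁₀(σ'_f/σ'_0) = 0.038×4.7/2.29×log₁₀(90.8/63.9)
    = 0.077991 × 0.15258 = 0.0119 m

S_c ≈ 11.9 mm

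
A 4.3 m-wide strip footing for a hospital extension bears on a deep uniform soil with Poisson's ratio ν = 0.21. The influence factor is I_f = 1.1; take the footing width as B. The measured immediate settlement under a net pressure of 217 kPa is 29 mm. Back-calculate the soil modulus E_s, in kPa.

E_s ≈ 33800 kPa

S_e = q·B·(1−ν²)/E_s · I_f  ⇒  E_s = q·B·(1−ν²)·I_f / S_e.
E_s = 217 × 4.3 × 0.9559 × 1.1 / 0.029 = 33830 kPa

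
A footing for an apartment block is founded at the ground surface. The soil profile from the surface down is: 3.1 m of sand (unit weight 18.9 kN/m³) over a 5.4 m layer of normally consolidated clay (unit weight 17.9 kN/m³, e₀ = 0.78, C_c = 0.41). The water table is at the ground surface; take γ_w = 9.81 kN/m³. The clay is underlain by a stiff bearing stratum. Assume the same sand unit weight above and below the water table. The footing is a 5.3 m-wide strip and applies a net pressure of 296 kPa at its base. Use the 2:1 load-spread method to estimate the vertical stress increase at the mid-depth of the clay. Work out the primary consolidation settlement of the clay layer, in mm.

S_c ≈ 725 mm

Mid-depth of clay below the ground surface: z = 3.1 + 5.4/2 = 5.8 m.
Total vertical stress at mid-clay: σ_v = 18.9×3.1 + 17.9×2.7 = 106.92 kPa.
Pore pressure: u = 9.81×(5.8 − 0) = 56.898 kPa.
Initial effective stress: σ'_0 = σ_v − u = 106.92 − 56.898 = 50.022 kPa.
Stress increase at mid-clay by the 2:1 spreading method:
Δσ = qB/(B+z) = 296×5.3/(5.3+5.8) = 141.33 kPa
Final effective stress: σ'_f = σ'_0 + Δσ = 50.022 + 141.33 = 191.35 kPa.
Normally consolidated clay, so the full stress increment lies on the virgin compression line:
S_c = C_c·H/(1+e₀)·log₁₀(σ'_f/σ'_0) = 0.41×5.4/(1+0.78)×log₁₀(191.35/50.022)
    = 1.2438 × 0.58267 = 0.7247 m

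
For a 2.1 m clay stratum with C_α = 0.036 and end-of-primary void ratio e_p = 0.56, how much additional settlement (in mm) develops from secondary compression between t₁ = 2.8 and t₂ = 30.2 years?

Secondary compression: S_s = C_α·H/(1+e_p)·log₁₀(t₂/t₁)
S_s = 0.036×2.1/(1+0.56)×log₁₀(30.2/2.8)
    = 0.04846 × 1.033 = 0.05005 m

S_s ≈ 50.1 mm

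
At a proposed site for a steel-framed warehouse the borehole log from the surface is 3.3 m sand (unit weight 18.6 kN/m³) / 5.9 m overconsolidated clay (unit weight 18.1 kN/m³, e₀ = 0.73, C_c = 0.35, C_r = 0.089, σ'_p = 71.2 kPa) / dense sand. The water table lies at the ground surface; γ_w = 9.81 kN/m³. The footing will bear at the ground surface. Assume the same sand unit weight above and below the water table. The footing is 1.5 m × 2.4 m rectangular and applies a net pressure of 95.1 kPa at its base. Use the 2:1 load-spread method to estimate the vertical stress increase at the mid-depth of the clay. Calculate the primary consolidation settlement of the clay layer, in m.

Mid-depth of clay below the ground surface: z = 3.3 + 5.9/2 = 6.25 m.
Total vertical stress at mid-clay: σ_v = 18.6×3.3 + 18.1×2.95 = 114.78 kPa.
Pore pressure: u = 9.81×(6.25 − 0) = 61.312 kPa.
Initial effective stress: σ'_0 = σ_v − u = 114.78 − 61.312 = 53.468 kPa.
Stress increase at mid-clay by the 2:1 spreading method:
Δσ = qBL/((B+z)(L+z)) = 95.1×1.5×2.4/((1.5+6.25)(2.4+6.25)) = 5.107 kPa
Final effective stress: σ'_f = 53.468 + 5.107 = 58.575 kPa.
σ'_f = 58.575 ≤ σ'_p = 71.2 kPa, so the clay remains overconsolidated and only the recompression index applies:
S_c = C_r·H/(1+e₀)·log₁₀(σ'_f/σ'_0) = 0.089×5.9/1.73×log₁₀(58.575/53.468)
    = 0.30353 × 0.039618 = 0.01203 m

S_c ≈ 0.012 m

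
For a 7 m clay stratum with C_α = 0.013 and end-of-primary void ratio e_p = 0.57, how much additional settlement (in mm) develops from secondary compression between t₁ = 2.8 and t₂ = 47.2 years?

S_s ≈ 71.1 mm

Secondary compression: S_s = C_α·H/(1+e_p)·log₁₀(t₂/t₁)
S_s = 0.013×7/(1+0.57)×log₁₀(47.2/2.8)
    = 0.05796 × 1.227 = 0.07111 m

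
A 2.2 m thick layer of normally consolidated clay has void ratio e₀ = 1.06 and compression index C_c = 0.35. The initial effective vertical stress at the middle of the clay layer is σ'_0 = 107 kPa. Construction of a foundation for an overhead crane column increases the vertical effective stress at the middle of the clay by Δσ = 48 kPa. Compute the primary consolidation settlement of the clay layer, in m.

Final effective stress: σ'_f = σ'_0 + Δσ = 107 + 48 = 155 kPa.
Normally consolidated clay, so the full stress increment lies on the virgin compression line:
S_c = C_c·H/(1+e₀)·log₁₀(σ'_f/σ'_0) = 0.35×2.2/(1+1.06)×log₁₀(155/107)
    = 0.37379 × 0.16095 = 0.06016 m

S_c ≈ 0.0602 m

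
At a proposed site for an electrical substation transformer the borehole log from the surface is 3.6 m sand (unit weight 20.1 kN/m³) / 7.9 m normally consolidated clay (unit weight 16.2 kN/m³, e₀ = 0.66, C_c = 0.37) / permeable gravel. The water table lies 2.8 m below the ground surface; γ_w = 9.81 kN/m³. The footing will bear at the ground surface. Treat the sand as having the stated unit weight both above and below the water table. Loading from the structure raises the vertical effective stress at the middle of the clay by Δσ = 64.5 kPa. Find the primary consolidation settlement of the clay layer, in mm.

S_c ≈ 414 mm

Mid-depth of clay below the ground surface: z = 3.6 + 7.9/2 = 7.55 m.
Total vertical stress at mid-clay: σ_v = 20.1×3.6 + 16.2×3.95 = 136.35 kPa.
Pore pressure: u = 9.81×(7.55 − 2.8) = 46.598 kPa.
Initial effective stress: σ'_0 = σ_v − u = 136.35 − 46.598 = 89.752 kPa.
Final effective stress: σ'_f = σ'_0 + Δσ = 89.752 + 64.5 = 154.25 kPa.
Normally consolidated clay, so the full stress increment lies on the virgin compression line:
S_c = C_c·H/(1+e₀)·log₁₀(σ'_f/σ'_0) = 0.37×7.9/(1+0.66)×log₁₀(154.25/89.752)
    = 1.7608 × 0.23518 = 0.4141 m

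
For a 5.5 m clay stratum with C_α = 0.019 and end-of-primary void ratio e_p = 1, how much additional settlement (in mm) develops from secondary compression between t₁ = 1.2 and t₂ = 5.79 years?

S_s ≈ 35.7 mm

Secondary compression: S_s = C_α·H/(1+e_p)·log₁₀(t₂/t₁)
S_s = 0.019×5.5/(1+1)×log₁₀(5.79/1.2)
    = 0.05225 × 0.6835 = 0.03571 m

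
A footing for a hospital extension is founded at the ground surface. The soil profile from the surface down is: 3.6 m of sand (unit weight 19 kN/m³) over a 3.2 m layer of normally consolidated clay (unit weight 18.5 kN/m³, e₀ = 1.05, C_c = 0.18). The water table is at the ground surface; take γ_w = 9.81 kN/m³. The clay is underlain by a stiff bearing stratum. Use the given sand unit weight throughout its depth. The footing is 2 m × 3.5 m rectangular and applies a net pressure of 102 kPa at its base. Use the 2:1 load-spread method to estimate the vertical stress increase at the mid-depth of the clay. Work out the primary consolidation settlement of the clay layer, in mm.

Mid-depth of clay below the ground surface: z = 3.6 + 3.2/2 = 5.2 m.
Total vertical stress at mid-clay: σ_v = 19×3.6 + 18.5×1.6 = 98 kPa.
Pore pressure: u = 9.81×(5.2 − 0) = 51.012 kPa.
Initial effective stress: σ'_0 = σ_v − u = 98 − 51.012 = 46.988 kPa.
Stress increase at mid-clay by the 2:1 spreading method:
Δσ = qBL/((B+z)(L+z)) = 102×2×3.5/((2+5.2)(3.5+5.2)) = 11.398 kPa
Final effective stress: σ'_f = σ'_0 + Δσ = 46.988 + 11.398 = 58.386 kPa.
Normally consolidated clay, so the full stress increment lies on the virgin compression line:
S_c = C_c·H/(1+e₀)·log₁₀(σ'_f/σ'_0) = 0.18×3.2/(1+1.05)×log₁₀(58.386/46.988)
    = 0.28098 × 0.094322 = 0.0265 m

S_c ≈ 26.5 mm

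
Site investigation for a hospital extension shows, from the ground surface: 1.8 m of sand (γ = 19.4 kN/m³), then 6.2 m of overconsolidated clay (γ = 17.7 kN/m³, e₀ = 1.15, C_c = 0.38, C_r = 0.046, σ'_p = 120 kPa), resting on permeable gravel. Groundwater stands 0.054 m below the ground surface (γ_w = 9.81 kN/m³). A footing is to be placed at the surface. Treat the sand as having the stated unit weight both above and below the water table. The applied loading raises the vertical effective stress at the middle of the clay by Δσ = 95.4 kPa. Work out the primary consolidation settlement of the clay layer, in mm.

S_c ≈ 125 mm

Mid-depth of clay below the ground surface: z = 1.8 + 6.2/2 = 4.9 m.
Total vertical stress at mid-clay: σ_v = 19.4×1.8 + 17.7×3.1 = 89.79 kPa.
Pore pressure: u = 9.81×(4.9 − 0.054) = 47.539 kPa.
Initial effective stress: σ'_0 = σ_v − u = 89.79 − 47.539 = 42.251 kPa.
Final effective stress: σ'_f = 42.251 + 95.4 = 137.65 kPa.
σ'_f = 137.65 > σ'_p = 120 kPa, so the stress path crosses the preconsolidation pressure — recompression up to σ'_p, then virgin compression beyond:
S_c = H/(1+e₀)·[C_r·log₁₀(σ'_p/σ'_0) + C_c·log₁₀(σ'_f/σ'_p)]
    = 6.2/2.15 × [0.046×log₁₀(120/42.251) + 0.38×log₁₀(137.65/120)]
    = 2.8837 × [0.020854 + 0.022646] = 0.1254 m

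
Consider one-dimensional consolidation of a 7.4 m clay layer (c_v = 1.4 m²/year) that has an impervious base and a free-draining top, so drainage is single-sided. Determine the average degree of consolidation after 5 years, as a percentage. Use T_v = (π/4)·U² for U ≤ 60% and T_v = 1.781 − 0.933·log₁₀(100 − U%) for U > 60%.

Drainage path length: H_d = H = 7.4 m (single drainage).
T_v = c_v·t/H_d² = 1.4×5/7.4² = 0.12783.
T_v = 0.12783 corresponds to the U ≤ 60% branch:
U = √(4T_v/π) = 0.4034

U ≈ 40.3 %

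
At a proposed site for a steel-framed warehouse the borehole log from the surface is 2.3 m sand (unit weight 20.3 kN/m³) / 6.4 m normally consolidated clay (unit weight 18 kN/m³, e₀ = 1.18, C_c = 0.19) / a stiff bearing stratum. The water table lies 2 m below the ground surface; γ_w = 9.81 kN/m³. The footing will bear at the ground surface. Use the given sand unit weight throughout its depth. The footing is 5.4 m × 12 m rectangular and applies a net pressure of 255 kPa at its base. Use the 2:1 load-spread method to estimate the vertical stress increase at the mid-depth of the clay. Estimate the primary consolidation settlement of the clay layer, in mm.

Mid-depth of clay below the ground surface: z = 2.3 + 6.4/2 = 5.5 m.
Total vertical stress at mid-clay: σ_v = 20.3×2.3 + 18×3.2 = 104.29 kPa.
Pore pressure: u = 9.81×(5.5 − 2) = 34.335 kPa.
Initial effective stress: σ'_0 = σ_v − u = 104.29 − 34.335 = 69.955 kPa.
Stress increase at mid-clay by the 2:1 spreading method:
Δσ = qBL/((B+z)(L+z)) = 255×5.4×12/((5.4+5.5)(12+5.5)) = 86.626 kPa
Final effective stress: σ'_f = σ'_0 + Δσ = 69.955 + 86.626 = 156.58 kPa.
Normally consolidated clay, so the full stress increment lies on the virgin compression line:
S_c = C_c·H/(1+e₀)·log₁₀(σ'_f/σ'_0) = 0.19×6.4/(1+1.18)×log₁₀(156.58/69.955)
    = 0.5578 × 0.34992 = 0.1952 m

S_c ≈ 195 mm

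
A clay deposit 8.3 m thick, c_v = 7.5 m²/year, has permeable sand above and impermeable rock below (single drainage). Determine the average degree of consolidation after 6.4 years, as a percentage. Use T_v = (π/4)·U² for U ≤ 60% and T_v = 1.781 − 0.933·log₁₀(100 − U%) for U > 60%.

Drainage path length: H_d = H = 8.3 m (single drainage).
T_v = c_v·t/H_d² = 7.5×6.4/8.3² = 0.69676.
T_v = 0.69676 corresponds to the U > 60% branch:
U = 1 − 10^((1.781 − T_v)/0.933)/100 = 0.8548

U ≈ 85.5 %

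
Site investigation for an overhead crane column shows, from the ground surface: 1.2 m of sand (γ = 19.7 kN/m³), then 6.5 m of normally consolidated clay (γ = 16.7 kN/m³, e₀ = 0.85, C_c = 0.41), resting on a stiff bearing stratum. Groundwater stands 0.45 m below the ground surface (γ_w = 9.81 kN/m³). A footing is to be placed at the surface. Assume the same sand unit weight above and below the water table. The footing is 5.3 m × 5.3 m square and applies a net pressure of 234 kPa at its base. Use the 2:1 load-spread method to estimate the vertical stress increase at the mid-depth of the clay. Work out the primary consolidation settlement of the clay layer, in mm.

S_c ≈ 641 mm

Mid-depth of clay below the ground surface: z = 1.2 + 6.5/2 = 4.45 m.
Total vertical stress at mid-clay: σ_v = 19.7×1.2 + 16.7×3.25 = 77.915 kPa.
Pore pressure: u = 9.81×(4.45 − 0.45) = 39.24 kPa.
Initial effective stress: σ'_0 = σ_v − u = 77.915 − 39.24 = 38.675 kPa.
Stress increase at mid-clay by the 2:1 spreading method:
Δσ = qBL/((B+z)(L+z)) = 234×5.3×5.3/((5.3+4.45)(5.3+4.45)) = 69.145 kPa
Final effective stress: σ'_f = σ'_0 + Δσ = 38.675 + 69.145 = 107.82 kPa.
Normally consolidated clay, so the full stress increment lies on the virgin compression line:
S_c = C_c·H/(1+e₀)·log₁₀(σ'_f/σ'_0) = 0.41×6.5/(1+0.85)×log₁₀(107.82/38.675)
    = 1.4405 × 0.44527 = 0.6414 m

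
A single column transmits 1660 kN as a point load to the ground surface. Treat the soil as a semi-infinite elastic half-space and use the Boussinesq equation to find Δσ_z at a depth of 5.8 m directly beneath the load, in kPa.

Δσ_z ≈ 23.6 kPa

Boussinesq vertical stress below a point load on an elastic half-space:
Δσ_z = 3P/(2πz²) · [1 + (r/z)²]^(−5/2)
r/z = 0/5.8 = 0; [1+(r/z)²]^(−5/2) = 1.
Δσ_z = 3×1660/(2π×5.8²) × 1 = 23.561 × 1 = 23.56 kPa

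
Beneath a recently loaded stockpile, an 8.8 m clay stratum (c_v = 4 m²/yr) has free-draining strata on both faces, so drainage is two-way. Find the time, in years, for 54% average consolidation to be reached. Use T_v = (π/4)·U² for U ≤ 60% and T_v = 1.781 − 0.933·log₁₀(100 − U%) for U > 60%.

Drainage path length: H_d = H/2 = 4.4 m (double drainage).
U ≤ 60%: T_v = (π/4)·U² = (π/4)×0.54² = 0.22902.
t = T_v·H_d²/c_v = 0.22902×4.4²/4 = 1.108 years.

t ≈ 1.11 years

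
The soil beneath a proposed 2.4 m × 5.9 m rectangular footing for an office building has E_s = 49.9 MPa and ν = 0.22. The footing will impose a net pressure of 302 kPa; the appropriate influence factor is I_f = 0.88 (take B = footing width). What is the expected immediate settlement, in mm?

S_e ≈ 12.2 mm

Immediate (elastic) settlement: S_e = q·B·(1−ν²)/E_s · I_f.
E_s = 49.9 MPa = 49900 kPa.
S_e = 302 × 2.4 × (1 − 0.22²) / 49900 × 0.88
    = 302 × 2.4 × 0.9516 / 49900 × 0.88
    = 0.01216 m = 12.16 mm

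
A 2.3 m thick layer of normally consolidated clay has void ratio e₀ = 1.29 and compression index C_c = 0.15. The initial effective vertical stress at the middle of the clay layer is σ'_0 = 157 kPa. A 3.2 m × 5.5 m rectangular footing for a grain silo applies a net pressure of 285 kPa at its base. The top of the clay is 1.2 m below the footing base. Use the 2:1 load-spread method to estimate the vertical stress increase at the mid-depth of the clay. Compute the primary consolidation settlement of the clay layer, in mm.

S_c ≈ 36 mm

Mid-depth of clay below the footing base: z = 1.2 + 2.3/2 = 2.35 m.
Stress increase at mid-clay by the 2:1 spreading method:
Δσ = qBL/((B+z)(L+z)) = 285×3.2×5.5/((3.2+2.35)(5.5+2.35)) = 115.13 kPa
Final effective stress: σ'_f = σ'_0 + Δσ = 157 + 115.13 = 272.13 kPa.
Normally consolidated clay, so the full stress increment lies on the virgin compression line:
S_c = C_c·H/(1+e₀)·log₁₀(σ'_f/σ'_0) = 0.15×2.3/(1+1.29)×log₁₀(272.13/157)
    = 0.15066 × 0.23888 = 0.03599 m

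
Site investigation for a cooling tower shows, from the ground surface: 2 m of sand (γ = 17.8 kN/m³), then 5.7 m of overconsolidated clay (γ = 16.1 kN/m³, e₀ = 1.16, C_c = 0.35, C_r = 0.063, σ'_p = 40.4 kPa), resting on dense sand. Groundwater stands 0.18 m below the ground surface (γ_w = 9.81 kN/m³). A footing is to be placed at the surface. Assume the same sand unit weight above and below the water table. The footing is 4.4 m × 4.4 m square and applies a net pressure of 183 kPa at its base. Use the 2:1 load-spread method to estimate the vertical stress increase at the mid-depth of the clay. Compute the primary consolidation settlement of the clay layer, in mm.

Mid-depth of clay below the ground surface: z = 2 + 5.7/2 = 4.85 m.
Total vertical stress at mid-clay: σ_v = 17.8×2 + 16.1×2.85 = 81.485 kPa.
Pore pressure: u = 9.81×(4.85 − 0.18) = 45.813 kPa.
Initial effective stress: σ'_0 = σ_v − u = 81.485 − 45.813 = 35.672 kPa.
Stress increase at mid-clay by the 2:1 spreading method:
Δσ = qBL/((B+z)(L+z)) = 183×4.4×4.4/((4.4+4.85)(4.4+4.85)) = 41.407 kPa
Final effective stress: σ'_f = 35.672 + 41.407 = 77.079 kPa.
σ'_f = 77.079 > σ'_p = 40.4 kPa, so the stress path crosses the preconsolidation pressure — recompression up to σ'_p, then virgin compression beyond:
S_c = H/(1+e₀)·[C_r·log₁₀(σ'_p/σ'_0) + C_c·log₁₀(σ'_f/σ'_p)]
    = 5.7/2.16 × [0.063×log₁₀(40.4/35.672) + 0.35×log₁₀(77.079/40.4)]
    = 2.6389 × [0.0034054 + 0.098194] = 0.2681 m

S_c ≈ 268 mm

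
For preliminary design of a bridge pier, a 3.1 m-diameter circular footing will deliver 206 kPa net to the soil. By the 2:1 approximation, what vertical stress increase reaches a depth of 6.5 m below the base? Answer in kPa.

By the 2:1 method the load spreads at 1 horizontal : 2 vertical, so at depth z the loaded area has grown by z in each plan dimension:
Δσ ≈ qD²/(D+z)² = 206×3.1²/(3.1+6.5)² = 21.481 kPa

Δσ_z ≈ 21.5 kPa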